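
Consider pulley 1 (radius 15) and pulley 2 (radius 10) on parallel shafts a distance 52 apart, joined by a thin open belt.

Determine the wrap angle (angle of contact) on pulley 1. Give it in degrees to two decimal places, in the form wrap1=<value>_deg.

wrap1=191.04_deg

open belt: β = asin((r2−r1)/C) = asin(-5/52) = -5.5177°
wrap1 = π − 2β = 191.0355°
wrap2 = π + 2β = 168.9645°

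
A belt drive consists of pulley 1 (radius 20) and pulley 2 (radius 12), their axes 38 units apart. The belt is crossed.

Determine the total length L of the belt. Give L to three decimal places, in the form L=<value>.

crossed belt: β = asin((r1+r2)/C) = asin(32/38) = 57.3631°
wrap1 = wrap2 = π + 2β = 294.7262°
tangent length = C·cosβ = 20.4939
L = (r1+r2)·wrap + 2·C·cosβ = 32·5.1439 + 2·20.4939 = 205.5940

L=205.594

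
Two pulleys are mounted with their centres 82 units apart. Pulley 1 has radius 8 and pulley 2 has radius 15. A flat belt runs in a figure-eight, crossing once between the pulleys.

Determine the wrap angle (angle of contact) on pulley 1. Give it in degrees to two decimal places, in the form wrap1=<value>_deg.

crossed belt: β = asin((r1+r2)/C) = asin(23/82) = 16.2893°
wrap1 = wrap2 = π + 2β = 212.5786°

wrap1=212.58_deg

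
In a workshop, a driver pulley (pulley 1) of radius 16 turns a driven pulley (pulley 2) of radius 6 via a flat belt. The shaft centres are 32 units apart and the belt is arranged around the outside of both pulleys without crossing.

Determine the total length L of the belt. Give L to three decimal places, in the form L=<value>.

L=136.266

open belt: β = asin((r2−r1)/C) = asin(-10/32) = -18.2100°
wrap1 = π − 2β = 216.4199°
wrap2 = π + 2β = 143.5801°
tangent length = C·cosβ = 30.3974
L = r1·wrap1 + r2·wrap2 + 2·C·cosβ = 16·3.7772 + 6·2.5059 + 2·30.3974 = 136.2662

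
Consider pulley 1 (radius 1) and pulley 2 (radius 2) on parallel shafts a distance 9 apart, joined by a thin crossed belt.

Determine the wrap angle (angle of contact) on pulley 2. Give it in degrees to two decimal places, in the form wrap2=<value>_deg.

crossed belt: β = asin((r1+r2)/C) = asin(3/9) = 19.4712°
wrap1 = wrap2 = π + 2β = 218.9424°

wrap2=218.94_deg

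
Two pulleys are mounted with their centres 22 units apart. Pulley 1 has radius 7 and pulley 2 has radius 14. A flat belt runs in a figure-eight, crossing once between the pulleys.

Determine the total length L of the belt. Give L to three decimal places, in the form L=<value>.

crossed belt: β = asin((r1+r2)/C) = asin(21/22) = 72.6586°
wrap1 = wrap2 = π + 2β = 325.3171°
tangent length = C·cosβ = 6.5574
L = (r1+r2)·wrap + 2·C·cosβ = 21·5.6779 + 2·6.5574 = 132.3498

L=132.350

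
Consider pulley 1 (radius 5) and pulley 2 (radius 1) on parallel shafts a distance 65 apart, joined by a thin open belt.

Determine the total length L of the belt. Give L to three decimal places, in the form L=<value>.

open belt: β = asin((r2−r1)/C) = asin(-4/65) = -3.5281°
wrap1 = π − 2β = 187.0562°
wrap2 = π + 2β = 172.9438°
tangent length = C·cosβ = 64.8768
L = r1·wrap1 + r2·wrap2 + 2·C·cosβ = 5·3.2647 + 1·3.0184 + 2·64.8768 = 149.0958

L=149.096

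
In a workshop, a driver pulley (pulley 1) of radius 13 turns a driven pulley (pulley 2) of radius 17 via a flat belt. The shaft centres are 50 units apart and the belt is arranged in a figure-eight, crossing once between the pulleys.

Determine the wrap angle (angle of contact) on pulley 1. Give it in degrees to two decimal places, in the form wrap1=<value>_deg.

wrap1=253.74_deg

crossed belt: β = asin((r1+r2)/C) = asin(30/50) = 36.8699°
wrap1 = wrap2 = π + 2β = 253.7398°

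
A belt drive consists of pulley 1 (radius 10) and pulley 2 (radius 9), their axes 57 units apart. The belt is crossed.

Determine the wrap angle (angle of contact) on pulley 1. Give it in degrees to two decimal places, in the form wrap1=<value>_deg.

crossed belt: β = asin((r1+r2)/C) = asin(19/57) = 19.4712°
wrap1 = wrap2 = π + 2β = 218.9424°

wrap1=218.94_deg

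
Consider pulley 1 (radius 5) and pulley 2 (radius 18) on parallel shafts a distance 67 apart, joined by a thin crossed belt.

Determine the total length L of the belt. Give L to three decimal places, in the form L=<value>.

crossed belt: β = asin((r1+r2)/C) = asin(23/67) = 20.0771°
wrap1 = wrap2 = π + 2β = 220.1541°
tangent length = C·cosβ = 62.9285
L = (r1+r2)·wrap + 2·C·cosβ = 23·3.8424 + 2·62.9285 = 214.2326

L=214.233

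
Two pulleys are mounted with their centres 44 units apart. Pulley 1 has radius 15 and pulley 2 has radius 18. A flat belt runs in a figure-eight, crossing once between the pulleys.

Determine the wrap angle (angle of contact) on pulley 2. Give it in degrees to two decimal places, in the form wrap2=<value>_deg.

wrap2=277.18_deg

crossed belt: β = asin((r1+r2)/C) = asin(33/44) = 48.5904°
wrap1 = wrap2 = π + 2β = 277.1808°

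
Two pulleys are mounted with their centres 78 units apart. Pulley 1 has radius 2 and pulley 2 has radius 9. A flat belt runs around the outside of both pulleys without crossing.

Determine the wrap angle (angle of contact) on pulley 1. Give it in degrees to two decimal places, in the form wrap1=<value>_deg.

open belt: β = asin((r2−r1)/C) = asin(7/78) = 5.1489°
wrap1 = π − 2β = 169.7023°
wrap2 = π + 2β = 190.2977°

wrap1=169.70_deg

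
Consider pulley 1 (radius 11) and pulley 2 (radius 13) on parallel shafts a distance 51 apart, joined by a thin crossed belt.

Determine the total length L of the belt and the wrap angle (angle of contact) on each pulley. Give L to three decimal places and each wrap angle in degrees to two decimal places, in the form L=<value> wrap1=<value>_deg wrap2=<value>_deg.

L=188.916 wrap1=236.14_deg wrap2=236.14_deg

crossed belt: β = asin((r1+r2)/C) = asin(24/51) = 28.0725°
wrap1 = wrap2 = π + 2β = 236.1450°
tangent length = C·cosβ = 45.0000
L = (r1+r2)·wrap + 2·C·cosβ = 24·4.1215 + 2·45.0000 = 188.9162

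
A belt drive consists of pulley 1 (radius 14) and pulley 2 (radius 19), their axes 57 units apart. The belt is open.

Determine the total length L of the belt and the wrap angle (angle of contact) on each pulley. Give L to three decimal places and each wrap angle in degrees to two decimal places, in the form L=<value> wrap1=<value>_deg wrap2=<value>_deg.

L=218.111 wrap1=169.94_deg wrap2=190.06_deg

open belt: β = asin((r2−r1)/C) = asin(5/57) = 5.0324°
wrap1 = π − 2β = 169.9352°
wrap2 = π + 2β = 190.0648°
tangent length = C·cosβ = 56.7803
L = r1·wrap1 + r2·wrap2 + 2·C·cosβ = 14·2.9659 + 19·3.3173 + 2·56.7803 = 218.1114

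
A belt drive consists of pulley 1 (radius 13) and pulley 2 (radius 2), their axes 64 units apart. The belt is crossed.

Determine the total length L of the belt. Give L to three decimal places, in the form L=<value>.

crossed belt: β = asin((r1+r2)/C) = asin(15/64) = 13.5548°
wrap1 = wrap2 = π + 2β = 207.1096°
tangent length = C·cosβ = 62.2174
L = (r1+r2)·wrap + 2·C·cosβ = 15·3.6147 + 2·62.2174 = 178.6559

L=178.656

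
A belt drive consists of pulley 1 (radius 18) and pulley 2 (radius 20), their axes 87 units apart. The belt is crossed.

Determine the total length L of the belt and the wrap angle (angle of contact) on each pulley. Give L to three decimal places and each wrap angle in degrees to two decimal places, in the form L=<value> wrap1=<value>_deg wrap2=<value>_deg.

crossed belt: β = asin((r1+r2)/C) = asin(38/87) = 25.8987°
wrap1 = wrap2 = π + 2β = 231.7974°
tangent length = C·cosβ = 78.2624
L = (r1+r2)·wrap + 2·C·cosβ = 38·4.0456 + 2·78.2624 = 310.2586

L=310.259 wrap1=231.80_deg wrap2=231.80_deg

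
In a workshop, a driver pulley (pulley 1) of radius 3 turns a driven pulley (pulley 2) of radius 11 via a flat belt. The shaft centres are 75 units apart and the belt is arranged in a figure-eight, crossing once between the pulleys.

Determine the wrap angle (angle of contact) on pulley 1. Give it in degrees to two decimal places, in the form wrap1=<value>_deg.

wrap1=201.52_deg

crossed belt: β = asin((r1+r2)/C) = asin(14/75) = 10.7583°
wrap1 = wrap2 = π + 2β = 201.5166°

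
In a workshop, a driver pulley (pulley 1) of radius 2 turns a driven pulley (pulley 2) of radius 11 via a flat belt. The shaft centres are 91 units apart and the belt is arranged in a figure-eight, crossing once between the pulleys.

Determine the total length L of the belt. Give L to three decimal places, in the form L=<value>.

L=224.701

crossed belt: β = asin((r1+r2)/C) = asin(13/91) = 8.2132°
wrap1 = wrap2 = π + 2β = 196.4264°
tangent length = C·cosβ = 90.0666
L = (r1+r2)·wrap + 2·C·cosβ = 13·3.4283 + 2·90.0666 = 224.7010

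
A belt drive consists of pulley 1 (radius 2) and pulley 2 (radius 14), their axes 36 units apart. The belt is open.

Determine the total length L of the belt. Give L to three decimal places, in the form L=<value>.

open belt: β = asin((r2−r1)/C) = asin(12/36) = 19.4712°
wrap1 = π − 2β = 141.0576°
wrap2 = π + 2β = 218.9424°
tangent length = C·cosβ = 33.9411
L = r1·wrap1 + r2·wrap2 + 2·C·cosβ = 2·2.4619 + 14·3.8213 + 2·33.9411 = 126.3038

L=126.304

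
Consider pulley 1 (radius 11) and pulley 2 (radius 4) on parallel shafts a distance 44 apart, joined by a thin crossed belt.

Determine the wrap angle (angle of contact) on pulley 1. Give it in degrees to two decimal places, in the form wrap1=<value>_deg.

wrap1=219.86_deg

crossed belt: β = asin((r1+r2)/C) = asin(15/44) = 19.9323°
wrap1 = wrap2 = π + 2β = 219.8645°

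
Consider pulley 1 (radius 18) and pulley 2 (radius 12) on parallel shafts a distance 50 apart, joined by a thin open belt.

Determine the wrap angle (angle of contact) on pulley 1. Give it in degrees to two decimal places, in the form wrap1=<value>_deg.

wrap1=193.78_deg

open belt: β = asin((r2−r1)/C) = asin(-6/50) = -6.8921°
wrap1 = π − 2β = 193.7842°
wrap2 = π + 2β = 166.2158°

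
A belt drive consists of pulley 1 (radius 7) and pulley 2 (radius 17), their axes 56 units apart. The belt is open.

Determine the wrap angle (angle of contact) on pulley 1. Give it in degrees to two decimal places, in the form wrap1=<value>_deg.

wrap1=159.43_deg

open belt: β = asin((r2−r1)/C) = asin(10/56) = 10.2866°
wrap1 = π − 2β = 159.4269°
wrap2 = π + 2β = 200.5731°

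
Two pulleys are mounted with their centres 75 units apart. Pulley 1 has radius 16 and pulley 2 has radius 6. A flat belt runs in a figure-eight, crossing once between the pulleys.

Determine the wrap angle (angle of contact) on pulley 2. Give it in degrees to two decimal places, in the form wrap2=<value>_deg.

crossed belt: β = asin((r1+r2)/C) = asin(22/75) = 17.0576°
wrap1 = wrap2 = π + 2β = 214.1152°

wrap2=214.12_deg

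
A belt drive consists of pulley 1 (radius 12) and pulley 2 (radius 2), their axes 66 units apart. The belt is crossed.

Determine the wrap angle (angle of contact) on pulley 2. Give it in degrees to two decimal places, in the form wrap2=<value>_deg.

crossed belt: β = asin((r1+r2)/C) = asin(14/66) = 12.2467°
wrap1 = wrap2 = π + 2β = 204.4934°

wrap2=204.49_deg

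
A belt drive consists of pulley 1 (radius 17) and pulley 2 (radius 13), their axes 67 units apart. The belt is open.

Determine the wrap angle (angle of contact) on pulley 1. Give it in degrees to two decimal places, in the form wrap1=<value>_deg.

wrap1=186.85_deg

open belt: β = asin((r2−r1)/C) = asin(-4/67) = -3.4227°
wrap1 = π − 2β = 186.8454°
wrap2 = π + 2β = 173.1546°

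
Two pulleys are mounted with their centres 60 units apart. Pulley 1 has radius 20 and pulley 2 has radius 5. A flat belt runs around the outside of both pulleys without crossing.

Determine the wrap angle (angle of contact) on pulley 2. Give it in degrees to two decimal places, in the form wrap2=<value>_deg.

wrap2=151.04_deg

open belt: β = asin((r2−r1)/C) = asin(-15/60) = -14.4775°
wrap1 = π − 2β = 208.9550°
wrap2 = π + 2β = 151.0450°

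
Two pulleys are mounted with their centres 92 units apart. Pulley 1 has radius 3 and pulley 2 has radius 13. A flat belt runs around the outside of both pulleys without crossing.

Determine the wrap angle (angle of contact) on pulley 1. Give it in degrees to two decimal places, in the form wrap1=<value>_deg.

wrap1=167.52_deg

open belt: β = asin((r2−r1)/C) = asin(10/92) = 6.2401°
wrap1 = π − 2β = 167.5197°
wrap2 = π + 2β = 192.4803°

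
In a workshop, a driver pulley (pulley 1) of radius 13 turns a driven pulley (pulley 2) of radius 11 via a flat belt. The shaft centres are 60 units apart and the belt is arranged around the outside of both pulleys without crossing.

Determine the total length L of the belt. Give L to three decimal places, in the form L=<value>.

open belt: β = asin((r2−r1)/C) = asin(-2/60) = -1.9102°
wrap1 = π − 2β = 183.8204°
wrap2 = π + 2β = 176.1796°
tangent length = C·cosβ = 59.9667
L = r1·wrap1 + r2·wrap2 + 2·C·cosβ = 13·3.2083 + 11·3.0749 + 2·59.9667 = 195.4649

L=195.465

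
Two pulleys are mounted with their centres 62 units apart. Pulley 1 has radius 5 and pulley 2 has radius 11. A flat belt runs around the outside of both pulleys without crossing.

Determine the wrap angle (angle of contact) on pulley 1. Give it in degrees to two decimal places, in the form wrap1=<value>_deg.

open belt: β = asin((r2−r1)/C) = asin(6/62) = 5.5534°
wrap1 = π − 2β = 168.8931°
wrap2 = π + 2β = 191.1069°

wrap1=168.89_deg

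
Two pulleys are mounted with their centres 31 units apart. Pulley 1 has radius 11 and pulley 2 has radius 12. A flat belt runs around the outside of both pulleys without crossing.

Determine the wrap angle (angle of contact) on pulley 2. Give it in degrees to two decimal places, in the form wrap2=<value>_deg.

wrap2=183.70_deg

open belt: β = asin((r2−r1)/C) = asin(1/31) = 1.8486°
wrap1 = π − 2β = 176.3029°
wrap2 = π + 2β = 183.6971°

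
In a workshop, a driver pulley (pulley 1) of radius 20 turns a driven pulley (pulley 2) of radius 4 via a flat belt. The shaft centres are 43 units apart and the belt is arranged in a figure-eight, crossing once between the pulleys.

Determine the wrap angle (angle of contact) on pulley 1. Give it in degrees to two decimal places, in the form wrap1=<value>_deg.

wrap1=247.85_deg

crossed belt: β = asin((r1+r2)/C) = asin(24/43) = 33.9272°
wrap1 = wrap2 = π + 2β = 247.8545°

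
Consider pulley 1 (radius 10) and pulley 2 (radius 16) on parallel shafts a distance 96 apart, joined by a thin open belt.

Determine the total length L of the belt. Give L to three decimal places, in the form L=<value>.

L=274.057

open belt: β = asin((r2−r1)/C) = asin(6/96) = 3.5833°
wrap1 = π − 2β = 172.8334°
wrap2 = π + 2β = 187.1666°
tangent length = C·cosβ = 95.8123
L = r1·wrap1 + r2·wrap2 + 2·C·cosβ = 10·3.0165 + 16·3.2667 + 2·95.8123 = 274.0565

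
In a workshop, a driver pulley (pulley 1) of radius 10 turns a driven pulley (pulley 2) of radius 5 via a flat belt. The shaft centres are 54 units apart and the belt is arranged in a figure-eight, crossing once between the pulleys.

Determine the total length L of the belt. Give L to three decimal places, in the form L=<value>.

L=159.318

crossed belt: β = asin((r1+r2)/C) = asin(15/54) = 16.1276°
wrap1 = wrap2 = π + 2β = 212.2552°
tangent length = C·cosβ = 51.8748
L = (r1+r2)·wrap + 2·C·cosβ = 15·3.7046 + 2·51.8748 = 159.3180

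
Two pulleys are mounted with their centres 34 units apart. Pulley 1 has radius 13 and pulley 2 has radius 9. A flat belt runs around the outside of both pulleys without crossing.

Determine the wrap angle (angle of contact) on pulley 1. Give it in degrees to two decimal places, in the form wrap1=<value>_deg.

wrap1=193.51_deg

open belt: β = asin((r2−r1)/C) = asin(-4/34) = -6.7563°
wrap1 = π − 2β = 193.5127°
wrap2 = π + 2β = 166.4873°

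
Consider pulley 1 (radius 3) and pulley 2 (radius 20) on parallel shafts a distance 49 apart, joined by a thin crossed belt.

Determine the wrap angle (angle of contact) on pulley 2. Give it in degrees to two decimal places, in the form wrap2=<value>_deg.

crossed belt: β = asin((r1+r2)/C) = asin(23/49) = 27.9946°
wrap1 = wrap2 = π + 2β = 235.9891°

wrap2=235.99_deg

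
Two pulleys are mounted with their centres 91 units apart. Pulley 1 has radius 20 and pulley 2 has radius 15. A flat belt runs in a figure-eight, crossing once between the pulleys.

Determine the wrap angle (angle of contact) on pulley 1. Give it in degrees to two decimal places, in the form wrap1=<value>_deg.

crossed belt: β = asin((r1+r2)/C) = asin(35/91) = 22.6199°
wrap1 = wrap2 = π + 2β = 225.2397°

wrap1=225.24_deg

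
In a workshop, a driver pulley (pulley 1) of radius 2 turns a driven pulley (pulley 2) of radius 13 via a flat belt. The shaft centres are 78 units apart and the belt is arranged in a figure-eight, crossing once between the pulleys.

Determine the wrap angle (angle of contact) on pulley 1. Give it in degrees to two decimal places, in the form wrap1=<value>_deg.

wrap1=202.17_deg

crossed belt: β = asin((r1+r2)/C) = asin(15/78) = 11.0875°
wrap1 = wrap2 = π + 2β = 202.1750°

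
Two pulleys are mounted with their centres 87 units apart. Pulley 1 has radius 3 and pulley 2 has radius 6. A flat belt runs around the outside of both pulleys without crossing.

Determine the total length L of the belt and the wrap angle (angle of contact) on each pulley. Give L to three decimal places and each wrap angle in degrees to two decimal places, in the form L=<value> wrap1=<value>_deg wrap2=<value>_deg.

open belt: β = asin((r2−r1)/C) = asin(3/87) = 1.9761°
wrap1 = π − 2β = 176.0478°
wrap2 = π + 2β = 183.9522°
tangent length = C·cosβ = 86.9483
L = r1·wrap1 + r2·wrap2 + 2·C·cosβ = 3·3.0726 + 6·3.2106 + 2·86.9483 = 202.3778

L=202.378 wrap1=176.05_deg wrap2=183.95_deg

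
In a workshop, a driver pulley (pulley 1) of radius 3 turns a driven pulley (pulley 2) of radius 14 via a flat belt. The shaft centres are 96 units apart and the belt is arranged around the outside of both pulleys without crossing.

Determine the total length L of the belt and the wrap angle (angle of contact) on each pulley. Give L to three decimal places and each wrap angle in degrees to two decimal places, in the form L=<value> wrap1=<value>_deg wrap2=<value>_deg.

open belt: β = asin((r2−r1)/C) = asin(11/96) = 6.5796°
wrap1 = π − 2β = 166.8408°
wrap2 = π + 2β = 193.1592°
tangent length = C·cosβ = 95.3677
L = r1·wrap1 + r2·wrap2 + 2·C·cosβ = 3·2.9119 + 14·3.3713 + 2·95.3677 = 246.6689

L=246.669 wrap1=166.84_deg wrap2=193.16_deg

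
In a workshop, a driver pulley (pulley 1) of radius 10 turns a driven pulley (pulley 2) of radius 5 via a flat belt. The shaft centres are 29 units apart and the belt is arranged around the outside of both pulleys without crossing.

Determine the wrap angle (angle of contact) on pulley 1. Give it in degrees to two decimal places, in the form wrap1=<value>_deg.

wrap1=199.86_deg

open belt: β = asin((r2−r1)/C) = asin(-5/29) = -9.9282°
wrap1 = π − 2β = 199.8564°
wrap2 = π + 2β = 160.1436°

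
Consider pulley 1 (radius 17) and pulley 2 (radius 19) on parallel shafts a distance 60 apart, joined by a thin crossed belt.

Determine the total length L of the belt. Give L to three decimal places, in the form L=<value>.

L=255.429

crossed belt: β = asin((r1+r2)/C) = asin(36/60) = 36.8699°
wrap1 = wrap2 = π + 2β = 253.7398°
tangent length = C·cosβ = 48.0000
L = (r1+r2)·wrap + 2·C·cosβ = 36·4.4286 + 2·48.0000 = 255.4294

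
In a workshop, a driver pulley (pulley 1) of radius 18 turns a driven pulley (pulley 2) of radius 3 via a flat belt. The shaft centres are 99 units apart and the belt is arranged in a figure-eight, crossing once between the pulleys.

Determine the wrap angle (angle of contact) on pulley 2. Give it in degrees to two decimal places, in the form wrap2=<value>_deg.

wrap2=204.49_deg

crossed belt: β = asin((r1+r2)/C) = asin(21/99) = 12.2467°
wrap1 = wrap2 = π + 2β = 204.4934°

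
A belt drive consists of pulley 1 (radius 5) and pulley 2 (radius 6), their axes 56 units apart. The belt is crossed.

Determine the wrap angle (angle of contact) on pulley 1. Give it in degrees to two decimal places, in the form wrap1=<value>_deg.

crossed belt: β = asin((r1+r2)/C) = asin(11/56) = 11.3282°
wrap1 = wrap2 = π + 2β = 202.6564°

wrap1=202.66_deg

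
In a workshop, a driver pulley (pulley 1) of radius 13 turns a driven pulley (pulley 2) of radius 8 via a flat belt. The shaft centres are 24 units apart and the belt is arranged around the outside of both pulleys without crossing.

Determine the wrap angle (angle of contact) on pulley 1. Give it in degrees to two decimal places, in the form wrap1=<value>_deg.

wrap1=204.05_deg

open belt: β = asin((r2−r1)/C) = asin(-5/24) = -12.0247°
wrap1 = π − 2β = 204.0494°
wrap2 = π + 2β = 155.9506°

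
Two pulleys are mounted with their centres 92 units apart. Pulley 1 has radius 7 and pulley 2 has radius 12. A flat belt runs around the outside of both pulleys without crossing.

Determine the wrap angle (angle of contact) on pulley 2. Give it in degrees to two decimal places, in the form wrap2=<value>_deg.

open belt: β = asin((r2−r1)/C) = asin(5/92) = 3.1154°
wrap1 = π − 2β = 173.7691°
wrap2 = π + 2β = 186.2309°

wrap2=186.23_deg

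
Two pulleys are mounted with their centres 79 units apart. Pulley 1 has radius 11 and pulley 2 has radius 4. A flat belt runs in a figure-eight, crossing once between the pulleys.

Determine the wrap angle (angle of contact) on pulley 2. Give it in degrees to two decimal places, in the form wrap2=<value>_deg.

crossed belt: β = asin((r1+r2)/C) = asin(15/79) = 10.9454°
wrap1 = wrap2 = π + 2β = 201.8908°

wrap2=201.89_deg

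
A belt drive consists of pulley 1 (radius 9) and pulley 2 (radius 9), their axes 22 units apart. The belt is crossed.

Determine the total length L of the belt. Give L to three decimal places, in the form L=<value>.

L=116.344

crossed belt: β = asin((r1+r2)/C) = asin(18/22) = 54.9032°
wrap1 = wrap2 = π + 2β = 289.8064°
tangent length = C·cosβ = 12.6491
L = (r1+r2)·wrap + 2·C·cosβ = 18·5.0581 + 2·12.6491 = 116.3436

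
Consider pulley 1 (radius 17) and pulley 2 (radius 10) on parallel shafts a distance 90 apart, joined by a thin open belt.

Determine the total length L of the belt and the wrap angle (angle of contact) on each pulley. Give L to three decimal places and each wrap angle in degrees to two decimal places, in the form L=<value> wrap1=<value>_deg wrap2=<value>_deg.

L=265.368 wrap1=188.92_deg wrap2=171.08_deg

open belt: β = asin((r2−r1)/C) = asin(-7/90) = -4.4608°
wrap1 = π − 2β = 188.9217°
wrap2 = π + 2β = 171.0783°
tangent length = C·cosβ = 89.7274
L = r1·wrap1 + r2·wrap2 + 2·C·cosβ = 17·3.2973 + 10·2.9859 + 2·89.7274 = 265.3677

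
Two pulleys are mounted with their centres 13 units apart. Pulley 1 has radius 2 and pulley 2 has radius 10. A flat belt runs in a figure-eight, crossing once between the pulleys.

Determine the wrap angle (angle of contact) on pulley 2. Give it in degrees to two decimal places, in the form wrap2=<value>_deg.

crossed belt: β = asin((r1+r2)/C) = asin(12/13) = 67.3801°
wrap1 = wrap2 = π + 2β = 314.7603°

wrap2=314.76_deg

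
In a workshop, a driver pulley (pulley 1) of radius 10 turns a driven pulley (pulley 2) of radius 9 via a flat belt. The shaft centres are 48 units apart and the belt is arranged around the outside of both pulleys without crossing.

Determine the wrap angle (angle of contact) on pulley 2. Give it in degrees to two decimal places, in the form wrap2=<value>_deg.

wrap2=177.61_deg

open belt: β = asin((r2−r1)/C) = asin(-1/48) = -1.1937°
wrap1 = π − 2β = 182.3875°
wrap2 = π + 2β = 177.6125°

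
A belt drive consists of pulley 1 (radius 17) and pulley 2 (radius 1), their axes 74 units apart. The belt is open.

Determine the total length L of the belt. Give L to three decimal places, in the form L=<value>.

open belt: β = asin((r2−r1)/C) = asin(-16/74) = -12.4869°
wrap1 = π − 2β = 204.9738°
wrap2 = π + 2β = 155.0262°
tangent length = C·cosβ = 72.2496
L = r1·wrap1 + r2·wrap2 + 2·C·cosβ = 17·3.5775 + 1·2.7057 + 2·72.2496 = 208.0218

L=208.022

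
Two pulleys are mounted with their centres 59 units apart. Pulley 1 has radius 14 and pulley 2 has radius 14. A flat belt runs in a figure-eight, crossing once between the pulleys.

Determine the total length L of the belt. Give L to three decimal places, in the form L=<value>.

L=219.521

crossed belt: β = asin((r1+r2)/C) = asin(28/59) = 28.3318°
wrap1 = wrap2 = π + 2β = 236.6635°
tangent length = C·cosβ = 51.9326
L = (r1+r2)·wrap + 2·C·cosβ = 28·4.1306 + 2·51.9326 = 219.5209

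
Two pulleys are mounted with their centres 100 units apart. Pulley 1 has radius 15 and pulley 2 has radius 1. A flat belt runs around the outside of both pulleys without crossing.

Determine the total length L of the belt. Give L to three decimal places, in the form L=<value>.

open belt: β = asin((r2−r1)/C) = asin(-14/100) = -8.0478°
wrap1 = π − 2β = 196.0957°
wrap2 = π + 2β = 163.9043°
tangent length = C·cosβ = 99.0152
L = r1·wrap1 + r2·wrap2 + 2·C·cosβ = 15·3.4225 + 1·2.8607 + 2·99.0152 = 252.2287

L=252.229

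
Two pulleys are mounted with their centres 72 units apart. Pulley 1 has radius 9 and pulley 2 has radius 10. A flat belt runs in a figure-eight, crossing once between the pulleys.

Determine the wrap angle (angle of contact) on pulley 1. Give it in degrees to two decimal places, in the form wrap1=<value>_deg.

wrap1=210.60_deg

crossed belt: β = asin((r1+r2)/C) = asin(19/72) = 15.3009°
wrap1 = wrap2 = π + 2β = 210.6019°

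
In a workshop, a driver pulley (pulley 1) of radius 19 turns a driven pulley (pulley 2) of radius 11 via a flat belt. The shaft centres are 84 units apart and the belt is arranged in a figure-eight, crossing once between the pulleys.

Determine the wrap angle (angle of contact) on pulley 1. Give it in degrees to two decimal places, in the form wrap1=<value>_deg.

wrap1=221.85_deg

crossed belt: β = asin((r1+r2)/C) = asin(30/84) = 20.9248°
wrap1 = wrap2 = π + 2β = 221.8497°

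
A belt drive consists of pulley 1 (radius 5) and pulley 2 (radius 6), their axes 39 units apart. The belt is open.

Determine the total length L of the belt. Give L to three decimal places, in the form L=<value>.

open belt: β = asin((r2−r1)/C) = asin(1/39) = 1.4693°
wrap1 = π − 2β = 177.0614°
wrap2 = π + 2β = 182.9386°
tangent length = C·cosβ = 38.9872
L = r1·wrap1 + r2·wrap2 + 2·C·cosβ = 5·3.0903 + 6·3.1929 + 2·38.9872 = 112.5832

L=112.583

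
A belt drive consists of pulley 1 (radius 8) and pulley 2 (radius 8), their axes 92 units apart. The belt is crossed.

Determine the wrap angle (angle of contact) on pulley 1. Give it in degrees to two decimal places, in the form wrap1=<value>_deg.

wrap1=200.03_deg

crossed belt: β = asin((r1+r2)/C) = asin(16/92) = 10.0154°
wrap1 = wrap2 = π + 2β = 200.0308°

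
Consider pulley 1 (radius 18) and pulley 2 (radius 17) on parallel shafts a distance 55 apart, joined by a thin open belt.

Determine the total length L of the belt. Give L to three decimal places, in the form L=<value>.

L=219.974

open belt: β = asin((r2−r1)/C) = asin(-1/55) = -1.0418°
wrap1 = π − 2β = 182.0836°
wrap2 = π + 2β = 177.9164°
tangent length = C·cosβ = 54.9909
L = r1·wrap1 + r2·wrap2 + 2·C·cosβ = 18·3.1780 + 17·3.1052 + 2·54.9909 = 219.9739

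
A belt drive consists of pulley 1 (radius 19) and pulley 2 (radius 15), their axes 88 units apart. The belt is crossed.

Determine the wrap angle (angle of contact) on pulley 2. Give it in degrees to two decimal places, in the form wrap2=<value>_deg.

crossed belt: β = asin((r1+r2)/C) = asin(34/88) = 22.7284°
wrap1 = wrap2 = π + 2β = 225.4568°

wrap2=225.46_deg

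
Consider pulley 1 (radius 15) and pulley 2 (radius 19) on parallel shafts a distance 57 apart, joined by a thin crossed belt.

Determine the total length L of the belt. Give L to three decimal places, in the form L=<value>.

L=241.773

crossed belt: β = asin((r1+r2)/C) = asin(34/57) = 36.6190°
wrap1 = wrap2 = π + 2β = 253.2380°
tangent length = C·cosβ = 45.7493
L = (r1+r2)·wrap + 2·C·cosβ = 34·4.4198 + 2·45.7493 = 241.7731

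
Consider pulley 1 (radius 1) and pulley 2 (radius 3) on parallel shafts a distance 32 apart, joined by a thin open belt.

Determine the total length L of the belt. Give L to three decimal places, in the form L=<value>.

open belt: β = asin((r2−r1)/C) = asin(2/32) = 3.5833°
wrap1 = π − 2β = 172.8334°
wrap2 = π + 2β = 187.1666°
tangent length = C·cosβ = 31.9374
L = r1·wrap1 + r2·wrap2 + 2·C·cosβ = 1·3.0165 + 3·3.2667 + 2·31.9374 = 76.6914

L=76.691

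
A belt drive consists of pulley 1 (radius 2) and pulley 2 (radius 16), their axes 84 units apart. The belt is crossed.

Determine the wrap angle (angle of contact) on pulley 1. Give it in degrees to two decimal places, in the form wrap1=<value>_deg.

crossed belt: β = asin((r1+r2)/C) = asin(18/84) = 12.3736°
wrap1 = wrap2 = π + 2β = 204.7473°

wrap1=204.75_deg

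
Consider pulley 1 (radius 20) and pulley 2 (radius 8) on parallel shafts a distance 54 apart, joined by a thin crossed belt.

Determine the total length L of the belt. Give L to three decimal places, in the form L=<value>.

L=210.838

crossed belt: β = asin((r1+r2)/C) = asin(28/54) = 31.2329°
wrap1 = wrap2 = π + 2β = 242.4659°
tangent length = C·cosβ = 46.1736
L = (r1+r2)·wrap + 2·C·cosβ = 28·4.2318 + 2·46.1736 = 210.8383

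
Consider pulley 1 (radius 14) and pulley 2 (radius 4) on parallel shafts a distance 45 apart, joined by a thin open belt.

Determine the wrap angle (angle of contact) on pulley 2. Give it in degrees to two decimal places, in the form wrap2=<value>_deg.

wrap2=154.32_deg

open belt: β = asin((r2−r1)/C) = asin(-10/45) = -12.8396°
wrap1 = π − 2β = 205.6792°
wrap2 = π + 2β = 154.3208°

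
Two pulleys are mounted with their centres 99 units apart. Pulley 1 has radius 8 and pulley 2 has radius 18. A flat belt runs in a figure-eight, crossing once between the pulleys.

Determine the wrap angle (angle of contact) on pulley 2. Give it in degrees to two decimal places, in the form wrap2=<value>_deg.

crossed belt: β = asin((r1+r2)/C) = asin(26/99) = 15.2260°
wrap1 = wrap2 = π + 2β = 210.4519°

wrap2=210.45_deg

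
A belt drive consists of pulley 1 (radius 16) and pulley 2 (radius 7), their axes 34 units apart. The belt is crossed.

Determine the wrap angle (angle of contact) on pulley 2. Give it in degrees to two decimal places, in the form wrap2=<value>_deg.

crossed belt: β = asin((r1+r2)/C) = asin(23/34) = 42.5685°
wrap1 = wrap2 = π + 2β = 265.1369°

wrap2=265.14_deg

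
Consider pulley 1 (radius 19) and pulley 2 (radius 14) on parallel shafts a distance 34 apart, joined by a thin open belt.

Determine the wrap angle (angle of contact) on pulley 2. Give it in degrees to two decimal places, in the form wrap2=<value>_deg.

wrap2=163.09_deg

open belt: β = asin((r2−r1)/C) = asin(-5/34) = -8.4565°
wrap1 = π − 2β = 196.9130°
wrap2 = π + 2β = 163.0870°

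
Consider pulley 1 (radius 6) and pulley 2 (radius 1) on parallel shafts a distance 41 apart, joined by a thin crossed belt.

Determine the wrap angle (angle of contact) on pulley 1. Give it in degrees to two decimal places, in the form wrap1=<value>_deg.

wrap1=199.66_deg

crossed belt: β = asin((r1+r2)/C) = asin(7/41) = 9.8304°
wrap1 = wrap2 = π + 2β = 199.6607°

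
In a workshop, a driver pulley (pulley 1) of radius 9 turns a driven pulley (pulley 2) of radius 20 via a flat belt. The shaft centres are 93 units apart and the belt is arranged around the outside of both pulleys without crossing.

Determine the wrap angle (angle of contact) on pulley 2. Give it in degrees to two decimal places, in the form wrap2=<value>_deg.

open belt: β = asin((r2−r1)/C) = asin(11/93) = 6.7928°
wrap1 = π − 2β = 166.4144°
wrap2 = π + 2β = 193.5856°

wrap2=193.59_deg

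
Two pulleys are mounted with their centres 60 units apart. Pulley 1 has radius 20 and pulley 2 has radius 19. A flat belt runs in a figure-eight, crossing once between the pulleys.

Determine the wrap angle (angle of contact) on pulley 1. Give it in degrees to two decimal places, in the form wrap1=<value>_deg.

wrap1=261.08_deg

crossed belt: β = asin((r1+r2)/C) = asin(39/60) = 40.5416°
wrap1 = wrap2 = π + 2β = 261.0832°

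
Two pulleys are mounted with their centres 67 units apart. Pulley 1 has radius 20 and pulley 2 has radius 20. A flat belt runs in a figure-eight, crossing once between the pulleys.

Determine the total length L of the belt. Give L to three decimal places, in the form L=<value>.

crossed belt: β = asin((r1+r2)/C) = asin(40/67) = 36.6564°
wrap1 = wrap2 = π + 2β = 253.3128°
tangent length = C·cosβ = 53.7494
L = (r1+r2)·wrap + 2·C·cosβ = 40·4.4211 + 2·53.7494 = 284.3445

L=284.345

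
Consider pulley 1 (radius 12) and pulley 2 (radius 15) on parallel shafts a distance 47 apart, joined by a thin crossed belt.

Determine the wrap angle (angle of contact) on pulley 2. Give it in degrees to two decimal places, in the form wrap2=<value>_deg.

crossed belt: β = asin((r1+r2)/C) = asin(27/47) = 35.0624°
wrap1 = wrap2 = π + 2β = 250.1248°

wrap2=250.12_deg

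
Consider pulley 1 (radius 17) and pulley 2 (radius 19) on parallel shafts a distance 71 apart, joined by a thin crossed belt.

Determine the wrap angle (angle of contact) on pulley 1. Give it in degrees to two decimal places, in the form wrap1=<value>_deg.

wrap1=240.93_deg

crossed belt: β = asin((r1+r2)/C) = asin(36/71) = 30.4670°
wrap1 = wrap2 = π + 2β = 240.9340°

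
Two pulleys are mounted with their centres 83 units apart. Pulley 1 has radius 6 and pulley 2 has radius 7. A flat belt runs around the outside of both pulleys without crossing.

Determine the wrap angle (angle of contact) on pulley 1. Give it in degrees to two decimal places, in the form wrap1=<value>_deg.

wrap1=178.62_deg

open belt: β = asin((r2−r1)/C) = asin(1/83) = 0.6903°
wrap1 = π − 2β = 178.6193°
wrap2 = π + 2β = 181.3807°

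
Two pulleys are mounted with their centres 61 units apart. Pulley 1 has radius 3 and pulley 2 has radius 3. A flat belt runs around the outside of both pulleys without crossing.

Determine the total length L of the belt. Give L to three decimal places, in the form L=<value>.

open belt: β = asin((r2−r1)/C) = asin(0/61) = 0.0000°
wrap1 = π − 2β = 180.0000°
wrap2 = π + 2β = 180.0000°
tangent length = C·cosβ = 61.0000
L = r1·wrap1 + r2·wrap2 + 2·C·cosβ = 3·3.1416 + 3·3.1416 + 2·61.0000 = 140.8496

L=140.850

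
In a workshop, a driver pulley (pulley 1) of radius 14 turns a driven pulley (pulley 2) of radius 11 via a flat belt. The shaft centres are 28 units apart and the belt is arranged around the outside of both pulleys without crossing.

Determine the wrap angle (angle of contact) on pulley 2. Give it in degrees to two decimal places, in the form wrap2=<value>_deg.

wrap2=167.70_deg

open belt: β = asin((r2−r1)/C) = asin(-3/28) = -6.1506°
wrap1 = π − 2β = 192.3013°
wrap2 = π + 2β = 167.6987°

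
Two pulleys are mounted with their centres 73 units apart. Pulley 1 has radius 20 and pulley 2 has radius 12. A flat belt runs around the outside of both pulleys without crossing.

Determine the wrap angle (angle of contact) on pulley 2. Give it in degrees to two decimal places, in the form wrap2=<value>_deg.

wrap2=167.42_deg

open belt: β = asin((r2−r1)/C) = asin(-8/73) = -6.2916°
wrap1 = π − 2β = 192.5833°
wrap2 = π + 2β = 167.4167°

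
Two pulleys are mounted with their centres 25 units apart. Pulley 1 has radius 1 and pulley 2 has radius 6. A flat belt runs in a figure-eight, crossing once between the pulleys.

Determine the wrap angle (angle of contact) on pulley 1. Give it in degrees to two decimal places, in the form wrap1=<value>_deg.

wrap1=212.52_deg

crossed belt: β = asin((r1+r2)/C) = asin(7/25) = 16.2602°
wrap1 = wrap2 = π + 2β = 212.5204°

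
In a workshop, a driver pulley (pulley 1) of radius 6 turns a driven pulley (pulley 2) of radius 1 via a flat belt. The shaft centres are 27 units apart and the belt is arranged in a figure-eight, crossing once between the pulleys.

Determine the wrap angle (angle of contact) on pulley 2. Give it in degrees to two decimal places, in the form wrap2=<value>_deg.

wrap2=210.05_deg

crossed belt: β = asin((r1+r2)/C) = asin(7/27) = 15.0261°
wrap1 = wrap2 = π + 2β = 210.0522°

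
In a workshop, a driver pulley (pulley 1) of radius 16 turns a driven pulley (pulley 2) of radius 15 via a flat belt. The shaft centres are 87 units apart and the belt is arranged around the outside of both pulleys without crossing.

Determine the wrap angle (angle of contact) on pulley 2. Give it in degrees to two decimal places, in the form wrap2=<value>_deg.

open belt: β = asin((r2−r1)/C) = asin(-1/87) = -0.6586°
wrap1 = π − 2β = 181.3172°
wrap2 = π + 2β = 178.6828°

wrap2=178.68_deg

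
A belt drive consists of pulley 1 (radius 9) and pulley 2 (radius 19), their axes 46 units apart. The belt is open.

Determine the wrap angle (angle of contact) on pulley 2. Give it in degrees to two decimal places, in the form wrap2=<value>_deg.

open belt: β = asin((r2−r1)/C) = asin(10/46) = 12.5559°
wrap1 = π − 2β = 154.8883°
wrap2 = π + 2β = 205.1117°

wrap2=205.11_deg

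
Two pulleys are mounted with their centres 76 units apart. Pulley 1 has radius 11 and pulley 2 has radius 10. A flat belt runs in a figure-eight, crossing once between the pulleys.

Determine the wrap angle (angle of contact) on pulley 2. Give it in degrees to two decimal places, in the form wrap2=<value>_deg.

wrap2=212.08_deg

crossed belt: β = asin((r1+r2)/C) = asin(21/76) = 16.0404°
wrap1 = wrap2 = π + 2β = 212.0809°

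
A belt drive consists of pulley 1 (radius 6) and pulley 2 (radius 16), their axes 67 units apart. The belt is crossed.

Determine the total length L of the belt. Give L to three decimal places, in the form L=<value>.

crossed belt: β = asin((r1+r2)/C) = asin(22/67) = 19.1692°
wrap1 = wrap2 = π + 2β = 218.3383°
tangent length = C·cosβ = 63.2851
L = (r1+r2)·wrap + 2·C·cosβ = 22·3.8107 + 2·63.2851 = 210.4060

L=210.406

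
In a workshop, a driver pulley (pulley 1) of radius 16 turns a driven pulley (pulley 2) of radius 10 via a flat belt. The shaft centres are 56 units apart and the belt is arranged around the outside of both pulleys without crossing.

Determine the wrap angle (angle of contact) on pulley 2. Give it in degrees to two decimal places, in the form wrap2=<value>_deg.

wrap2=167.70_deg

open belt: β = asin((r2−r1)/C) = asin(-6/56) = -6.1506°
wrap1 = π − 2β = 192.3013°
wrap2 = π + 2β = 167.6987°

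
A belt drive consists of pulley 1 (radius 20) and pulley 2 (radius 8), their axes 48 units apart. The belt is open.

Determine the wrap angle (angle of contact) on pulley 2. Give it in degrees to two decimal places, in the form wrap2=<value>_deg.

open belt: β = asin((r2−r1)/C) = asin(-12/48) = -14.4775°
wrap1 = π − 2β = 208.9550°
wrap2 = π + 2β = 151.0450°

wrap2=151.04_deg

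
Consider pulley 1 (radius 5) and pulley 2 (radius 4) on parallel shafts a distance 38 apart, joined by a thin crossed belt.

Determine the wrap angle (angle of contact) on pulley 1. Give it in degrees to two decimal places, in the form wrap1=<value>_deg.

wrap1=207.40_deg

crossed belt: β = asin((r1+r2)/C) = asin(9/38) = 13.7002°
wrap1 = wrap2 = π + 2β = 207.4005°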